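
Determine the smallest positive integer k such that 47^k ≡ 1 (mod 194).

By Lagrange's theorem, ord_194(47) divides φ(194) = φ(2)·φ(97) = 1·96 = 96 = 2^5 · 3.
Divisors of 96: 1, 2, 3, 4, 6, 8, 12, 16, 24, 32, 48, 96.
Test each divisor d:
47^1 ≡ 47 (mod 194)
47^2 ≡ 75 (mod 194)
47^3 ≡ 33 (mod 194)
47^4 ≡ 193 (mod 194)
47^6 ≡ 119 (mod 194)
47^8 ≡ 1 (mod 194) ✓
Therefore the multiplicative order of 47 modulo 194 is 8.

8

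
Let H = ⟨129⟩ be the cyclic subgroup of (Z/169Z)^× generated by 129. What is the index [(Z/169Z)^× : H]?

6

The order of 129 must divide φ(169) = φ(13^2) = 13·(13−1) = 156 = 2^2 · 3 · 13.
Divisors of 156: 1, 2, 3, 4, 6, 12, 13, 26, 39, 52, 78, 156.
Check 129^d mod 169 for each divisor in increasing order:
129^1 ≡ 129 (mod 169)
129^2 ≡ 79 (mod 169)
129^3 ≡ 51 (mod 169)
129^4 ≡ 157 (mod 169)
129^6 ≡ 66 (mod 169)
129^12 ≡ 131 (mod 169)
129^13 ≡ 168 (mod 169)
129^26 ≡ 1 (mod 169) ✓
Thus |⟨129⟩| = ord(129) = 26.
The index is φ(169) / ord(129) = 156 / 26 = 6.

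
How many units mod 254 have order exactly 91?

0

φ(254) = φ(2)·φ(127) = 1·126 = 126 = 2 · 3^2 · 7.
Since (Z/254Z)^× is cyclic of order 126, the number of elements of order d is φ(d) when d | 126 and 0 otherwise.
Here 126 is not a multiple of 91, so there are no elements of order 91.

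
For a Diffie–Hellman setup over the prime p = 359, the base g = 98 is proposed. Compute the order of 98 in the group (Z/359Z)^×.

179

By Lagrange's theorem, ord_359(98) divides φ(359) = 359 − 1 = 358 = 2 · 179.
Divisors of 358: 1, 2, 179, 358.
Evaluate successive powers at the divisors of 358:
98^1 ≡ 98 (mod 359)
98^2 ≡ 270 (mod 359)
98^179 ≡ 1 (mod 359) ✓
Therefore the multiplicative order of 98 modulo 359 is 179.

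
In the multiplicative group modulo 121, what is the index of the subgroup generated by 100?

10

By Lagrange's theorem, ord_121(100) divides φ(121) = φ(11^2) = 11·(11−1) = 110 = 2 · 5 · 11.
Divisors of 110: 1, 2, 5, 10, 11, 22, 55, 110.
Evaluate successive powers at the divisors of 110:
100^1 ≡ 100 (mod 121)
100^2 ≡ 78 (mod 121)
100^5 ≡ 12 (mod 121)
100^10 ≡ 23 (mod 121)
100^11 ≡ 1 (mod 121) ✓
The order of 100 is 11, so the subgroup it generates has 11 elements.
The index is φ(121) / ord(100) = 110 / 11 = 10.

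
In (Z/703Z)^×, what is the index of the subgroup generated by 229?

72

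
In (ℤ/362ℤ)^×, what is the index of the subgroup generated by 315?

ord(315) | φ(362) = φ(2)·φ(181) = 1·180 = 180 = 2^2 · 3^2 · 5.
Divisors of 180: 1, 2, 3, 4, 5, 6, 9, 10, 12, 15, 18, 20, 30, 36, 45, 60, 90, 180.
Test each divisor d:
315^1 ≡ 315 (mod 362)
315^2 ≡ 37 (mod 362)
315^3 ≡ 71 (mod 362)
315^4 ≡ 283 (mod 362)
315^5 ≡ 93 (mod 362)
315^6 ≡ 335 (mod 362)
315^9 ≡ 255 (mod 362)
315^10 ≡ 323 (mod 362)
315^12 ≡ 5 (mod 362)
315^15 ≡ 355 (mod 362)
315^18 ≡ 227 (mod 362)
315^20 ≡ 73 (mod 362)
315^30 ≡ 49 (mod 362)
315^36 ≡ 125 (mod 362)
315^45 ≡ 19 (mod 362)
315^60 ≡ 229 (mod 362)
315^90 ≡ 361 (mod 362)
315^180 ≡ 1 (mod 362) ✓
The order of 315 is 180, so the subgroup it generates has 180 elements.
Index = |(Z/362Z)^×| / |⟨315⟩| = 180 / 180 = 1.

1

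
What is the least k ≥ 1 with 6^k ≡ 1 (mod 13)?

The order of 6 must divide φ(13) = 13 − 1 = 12 = 2^2 · 3.
Divisors of 12: 1, 2, 3, 4, 6, 12.
Compute 6^d (mod 13) for the divisors d until we hit 1:
6^1 ≡ 6
6^2 ≡ 10
6^3 ≡ 8
6^4 ≡ 9
6^6 ≡ 12
6^12 ≡ 1
Therefore the multiplicative order of 6 modulo 13 is 12.

12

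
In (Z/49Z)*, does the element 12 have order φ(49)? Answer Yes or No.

Yes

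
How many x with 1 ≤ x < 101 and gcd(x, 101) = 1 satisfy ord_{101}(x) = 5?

φ(101) = 101 − 1 = 100 = 2^2 · 5^2.
In a cyclic group of order 100, there are φ(d) elements of order d for each divisor d of 100, and zero for non-divisors.
5 | 100, and φ(5) = 5 − 1 = 4.

4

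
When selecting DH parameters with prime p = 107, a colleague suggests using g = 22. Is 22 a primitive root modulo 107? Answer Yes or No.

Yes

φ(107) = 107 − 1 = 106 = 2 · 53.
Test 22^(106/q) mod 107 for each prime factor q of 106:
22^53 ≡ 106 (mod 107)  [q = 2: ≢ 1 ✓]
22^2 ≡ 56 (mod 107)  [q = 53: ≢ 1 ✓]
None equal 1, so ord_107(22) = 106: 22 is a primitive root.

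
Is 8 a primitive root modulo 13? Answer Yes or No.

φ(13) = 13 − 1 = 12 = 2^2 · 3.
It suffices to check that the order of 8 is not a proper divisor of 12: compute 8^(12/q) for q ∈ {2, 3}.
8^6 ≡ 12 (mod 13)  [q = 2: ≢ 1 ✓]
8^4 ≡ 1 (mod 13)  [q = 3: ≡ 1 ✗]
Since 8^4 ≡ 1, the order of 8 divides 4 < 12, so 8 is not a primitive root.

No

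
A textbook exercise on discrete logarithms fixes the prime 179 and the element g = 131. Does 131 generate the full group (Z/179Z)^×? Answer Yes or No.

Yes

φ(179) = 179 − 1 = 178 = 2 · 89.
An element g generates (Z/179Z)^× iff g^(178/q) ≢ 1 (mod 179) for each prime q ∈ {2, 89}.
131^89 ≡ 178 (mod 179)  [q = 2: ≢ 1 ✓]
131^2 ≡ 156 (mod 179)  [q = 89: ≢ 1 ✓]
Every test exponent gives a nontrivial residue, hence 131 generates the full group.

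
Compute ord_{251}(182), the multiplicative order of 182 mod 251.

50

Since 182 ∈ (Z/251Z)^×, its order divides φ(251) = 251 − 1 = 250 = 2 · 5^3.
Divisors of 250: 1, 2, 5, 10, 25, 50, 125, 250.
Compute 182^d (mod 251) for the divisors d until we hit 1:
182^1 ≡ 182
182^2 ≡ 243
182^5 ≡ 102
182^10 ≡ 113
182^25 ≡ 250
182^50 ≡ 1
Therefore the multiplicative order of 182 modulo 251 is 50.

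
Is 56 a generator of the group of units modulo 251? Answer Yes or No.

φ(251) = 251 − 1 = 250 = 2 · 5^3.
It suffices to check that the order of 56 is not a proper divisor of 250: compute 56^(250/q) for q ∈ {2, 5}.
56^125 ≡ 250 (mod 251)  [q = 2: ≢ 1 ✓]
56^50 ≡ 113 (mod 251)  [q = 5: ≢ 1 ✓]
Every test exponent gives a nontrivial residue, hence 56 generates the full group.

Yes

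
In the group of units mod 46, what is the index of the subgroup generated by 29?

2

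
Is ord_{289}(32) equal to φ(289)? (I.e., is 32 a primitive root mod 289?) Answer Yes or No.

φ(289) = φ(17^2) = 17·(17−1) = 272 = 2^4 · 17.
It suffices to check that the order of 32 is not a proper divisor of 272: compute 32^(272/q) for q ∈ {2, 17}.
32^136 ≡ 1 (mod 289)  [q = 2: ≡ 1 ✗]
32^16 ≡ 239 (mod 289)  [q = 17: ≢ 1 ✓]
32^136 ≡ 1 shows ord(32) | 136, strictly less than φ(289); not a primitive root.

No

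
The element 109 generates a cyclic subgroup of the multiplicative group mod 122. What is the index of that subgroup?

By Lagrange's theorem, ord_122(109) divides φ(122) = φ(2)·φ(61) = 1·60 = 60 = 2^2 · 3 · 5.
Divisors of 60: 1, 2, 3, 4, 5, 6, 10, 12, 15, 20, 30, 60.
Test each divisor d:
109^1 ≡ 109 (mod 122)
109^2 ≡ 47 (mod 122)
109^3 ≡ 121 (mod 122)
109^4 ≡ 13 (mod 122)
109^5 ≡ 75 (mod 122)
109^6 ≡ 1 (mod 122) ✓
Thus |⟨109⟩| = ord(109) = 6.
[(Z/122Z)^× : ⟨109⟩] = 60/6 = 10.

10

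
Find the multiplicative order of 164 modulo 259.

ord(164) | φ(259) = φ(7·37) = (7−1)·(37−1) = 6·36 = 216 = 2^3 · 3^3.
Divisors of 216: 1, 2, 3, 4, 6, 8, 9, 12, 18, 24, 27, 36, 54, 72, 108, 216.
Evaluate successive powers at the divisors of 216:
164^1 ≡ 164 (mod 259)
164^2 ≡ 219 (mod 259)
164^3 ≡ 174 (mod 259)
164^4 ≡ 46 (mod 259)
164^6 ≡ 232 (mod 259)
164^8 ≡ 44 (mod 259)
164^9 ≡ 223 (mod 259)
164^12 ≡ 211 (mod 259)
164^18 ≡ 1 (mod 259) ✓
Hence ord(164) = 18.

18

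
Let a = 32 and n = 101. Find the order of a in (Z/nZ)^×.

By Lagrange's theorem, ord_101(32) divides φ(101) = 101 − 1 = 100 = 2^2 · 5^2.
Divisors of 100: 1, 2, 4, 5, 10, 20, 25, 50, 100.
Evaluate successive powers at the divisors of 100:
32^1 ≡ 32 (mod 101)
32^2 ≡ 14 (mod 101)
32^4 ≡ 95 (mod 101)
32^5 ≡ 10 (mod 101)
32^10 ≡ 100 (mod 101)
32^20 ≡ 1 (mod 101) ✓
Hence ord(32) = 20.

20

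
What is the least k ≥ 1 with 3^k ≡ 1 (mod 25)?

20

ord(3) | φ(25) = φ(5^2) = 5·(5−1) = 20 = 2^2 · 5.
Divisors of 20: 1, 2, 4, 5, 10, 20.
Compute 3^d (mod 25) for the divisors d until we hit 1:
3^1 ≡ 3 (mod 25)
3^2 ≡ 9 (mod 25)
3^4 ≡ 6 (mod 25)
3^5 ≡ 18 (mod 25)
3^10 ≡ 24 (mod 25)
3^20 ≡ 1 (mod 25) ✓
So ord_25(3) = 20.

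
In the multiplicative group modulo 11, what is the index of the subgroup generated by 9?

2

ord(9) | φ(11) = 11 − 1 = 10 = 2 · 5.
Divisors of 10: 1, 2, 5, 10.
Compute 9^d (mod 11) for the divisors d until we hit 1:
9^1 ≡ 9 (mod 11)
9^2 ≡ 4 (mod 11)
9^5 ≡ 1 (mod 11) ✓
The order of 9 is 5, so the subgroup it generates has 5 elements.
The index is φ(11) / ord(9) = 10 / 5 = 2.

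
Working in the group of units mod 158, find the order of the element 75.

78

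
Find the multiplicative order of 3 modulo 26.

3

The order of 3 must divide φ(26) = φ(2)·φ(13) = 1·12 = 12 = 2^2 · 3.
Divisors of 12: 1, 2, 3, 4, 6, 12.
Evaluate successive powers at the divisors of 12:
3^1 ≡ 3
3^2 ≡ 9
3^3 ≡ 1
The smallest such exponent is 3, so the order of 3 is 3.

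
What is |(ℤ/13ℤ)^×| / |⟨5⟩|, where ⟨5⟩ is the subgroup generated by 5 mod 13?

ord(5) | φ(13) = 13 − 1 = 12 = 2^2 · 3.
Divisors of 12: 1, 2, 3, 4, 6, 12.
Test each divisor d:
5^1 ≡ 5
5^2 ≡ 12
5^3 ≡ 8
5^4 ≡ 1
The order of 5 is 4, so the subgroup it generates has 4 elements.
The index is φ(13) / ord(5) = 12 / 4 = 3.

3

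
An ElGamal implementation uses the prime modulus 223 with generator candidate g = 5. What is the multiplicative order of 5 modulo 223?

ord(5) | φ(223) = 223 − 1 = 222 = 2 · 3 · 37.
Divisors of 222: 1, 2, 3, 6, 37, 74, 111, 222.
Evaluate successive powers at the divisors of 222:
5^1 ≡ 5 (mod 223)
5^2 ≡ 25 (mod 223)
5^3 ≡ 125 (mod 223)
5^6 ≡ 15 (mod 223)
5^37 ≡ 40 (mod 223)
5^74 ≡ 39 (mod 223)
5^111 ≡ 222 (mod 223)
5^222 ≡ 1 (mod 223) ✓
Hence ord(5) = 222.

222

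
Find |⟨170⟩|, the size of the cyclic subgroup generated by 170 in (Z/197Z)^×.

196

By Lagrange's theorem, ord_197(170) divides φ(197) = 197 − 1 = 196 = 2^2 · 7^2.
Divisors of 196: 1, 2, 4, 7, 14, 28, 49, 98, 196.
Evaluate successive powers at the divisors of 196:
170^1 ≡ 170 (mod 197)
170^2 ≡ 138 (mod 197)
170^4 ≡ 132 (mod 197)
170^7 ≡ 77 (mod 197)
170^14 ≡ 19 (mod 197)
170^28 ≡ 164 (mod 197)
170^49 ≡ 183 (mod 197)
170^98 ≡ 196 (mod 197)
170^196 ≡ 1 (mod 197) ✓
Therefore the multiplicative order of 170 modulo 197 is 196.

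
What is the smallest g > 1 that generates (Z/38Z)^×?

φ(38) = φ(2)·φ(19) = 1·18 = 18 = 2 · 3^2.
g is a primitive root iff g^(18/q) ≢ 1 (mod 38) for each prime q ∈ {2, 3}.
g = 2: gcd(2, 38) = 2 > 1, not a unit — skip.
g = 3: 3^9 ≡ 37; 3^6 ≡ 7 — none is 1, so 3 is a primitive root.
So 3 is the smallest generator of (Z/38Z)^×.

3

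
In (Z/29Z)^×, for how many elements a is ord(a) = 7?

6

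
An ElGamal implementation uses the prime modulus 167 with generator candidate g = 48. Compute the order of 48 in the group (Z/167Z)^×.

The order of 48 must divide φ(167) = 167 − 1 = 166 = 2 · 83.
Divisors of 166: 1, 2, 83, 166.
Evaluate successive powers at the divisors of 166:
48^1 ≡ 48
48^2 ≡ 133
48^83 ≡ 1
The smallest such exponent is 83, so the order of 48 is 83.

83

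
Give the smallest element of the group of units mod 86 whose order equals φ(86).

3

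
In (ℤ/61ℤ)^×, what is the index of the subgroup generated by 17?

1

ord(17) | φ(61) = 61 − 1 = 60 = 2^2 · 3 · 5.
Divisors of 60: 1, 2, 3, 4, 5, 6, 10, 12, 15, 20, 30, 60.
Compute 17^d (mod 61) for the divisors d until we hit 1:
17^1 ≡ 17 (mod 61)
17^2 ≡ 45 (mod 61)
17^3 ≡ 33 (mod 61)
17^4 ≡ 12 (mod 61)
17^5 ≡ 21 (mod 61)
17^6 ≡ 52 (mod 61)
17^10 ≡ 14 (mod 61)
17^12 ≡ 20 (mod 61)
17^15 ≡ 50 (mod 61)
17^20 ≡ 13 (mod 61)
17^30 ≡ 60 (mod 61)
17^60 ≡ 1 (mod 61) ✓
So ord_61(17) = 60, hence |⟨17⟩| = 60.
Index = |(Z/61Z)^×| / |⟨17⟩| = 60 / 60 = 1.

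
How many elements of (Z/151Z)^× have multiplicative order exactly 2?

1

φ(151) = 151 − 1 = 150 = 2 · 3 · 5^2.
(Z/151Z)^× is cyclic (|G| = 150); a cyclic group of order m has exactly φ(d) elements of each order d | m, and none otherwise.
2 | 150, and φ(2) = 2 − 1 = 1.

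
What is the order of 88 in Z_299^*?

The order of 88 must divide φ(299) = φ(13·23) = (13−1)·(23−1) = 12·22 = 264 = 2^3 · 3 · 11.
Divisors of 264: 1, 2, 3, 4, 6, 8, 11, 12, 22, 24, 33, 44, 66, 88, 132, 264.
Evaluate successive powers at the divisors of 264:
88^1 ≡ 88 (mod 299)
88^2 ≡ 269 (mod 299)
88^3 ≡ 51 (mod 299)
88^4 ≡ 3 (mod 299)
88^6 ≡ 209 (mod 299)
88^8 ≡ 9 (mod 299)
88^11 ≡ 160 (mod 299)
88^12 ≡ 27 (mod 299)
88^22 ≡ 185 (mod 299)
88^24 ≡ 131 (mod 299)
88^33 ≡ 298 (mod 299)
88^44 ≡ 139 (mod 299)
88^66 ≡ 1 (mod 299) ✓
Therefore the multiplicative order of 88 modulo 299 is 66.

66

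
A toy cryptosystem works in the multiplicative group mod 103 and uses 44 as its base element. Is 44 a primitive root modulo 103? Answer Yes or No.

φ(103) = 103 − 1 = 102 = 2 · 3 · 17.
An element g generates (Z/103Z)^× iff g^(102/q) ≢ 1 (mod 103) for each prime q ∈ {2, 3, 17}.
44^51 ≡ 102 (mod 103)  [q = 2: ≢ 1 ✓]
44^34 ≡ 46 (mod 103)  [q = 3: ≢ 1 ✓]
44^6 ≡ 9 (mod 103)  [q = 17: ≢ 1 ✓]
All checks pass, so 44 has order 102 and is a primitive root modulo 103.

Yes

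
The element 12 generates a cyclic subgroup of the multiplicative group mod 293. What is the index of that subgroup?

1

Since 12 ∈ (Z/293Z)^×, its order divides φ(293) = 293 − 1 = 292 = 2^2 · 73.
Divisors of 292: 1, 2, 4, 73, 146, 292.
Test each divisor d:
12^1 ≡ 12 (mod 293)
12^2 ≡ 144 (mod 293)
12^4 ≡ 226 (mod 293)
12^73 ≡ 155 (mod 293)
12^146 ≡ 292 (mod 293)
12^292 ≡ 1 (mod 293) ✓
Thus |⟨12⟩| = ord(12) = 292.
Index = |(Z/293Z)^×| / |⟨12⟩| = 292 / 292 = 1.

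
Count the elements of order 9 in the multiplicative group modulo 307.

φ(307) = 307 − 1 = 306 = 2 · 3^2 · 17.
In a cyclic group of order 306, there are φ(d) elements of order d for each divisor d of 306, and zero for non-divisors.
9 = 3^2 divides 306, and φ(9) = 6.

6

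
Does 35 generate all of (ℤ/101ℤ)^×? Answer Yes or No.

φ(101) = 101 − 1 = 100 = 2^2 · 5^2.
Test 35^(100/q) mod 101 for each prime factor q of 100:
35^50 ≡ 100 (mod 101)  [q = 2: ≢ 1 ✓]
35^20 ≡ 87 (mod 101)  [q = 5: ≢ 1 ✓]
None equal 1, so ord_101(35) = 100: 35 is a primitive root.

Yes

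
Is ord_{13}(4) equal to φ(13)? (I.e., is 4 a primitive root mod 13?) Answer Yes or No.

No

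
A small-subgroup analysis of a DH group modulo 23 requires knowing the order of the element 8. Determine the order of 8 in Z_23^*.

11

The order of 8 must divide φ(23) = 23 − 1 = 22 = 2 · 11.
Divisors of 22: 1, 2, 11, 22.
Check 8^d mod 23 for each divisor in increasing order:
8^1 ≡ 8 (mod 23)
8^2 ≡ 18 (mod 23)
8^11 ≡ 1 (mod 23) ✓
So ord_23(8) = 11.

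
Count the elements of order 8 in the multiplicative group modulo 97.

4

φ(97) = 97 − 1 = 96 = 2^5 · 3.
In a cyclic group of order 96, there are φ(d) elements of order d for each divisor d of 96, and zero for non-divisors.
8 = 2^3 divides 96, and φ(8) = 4.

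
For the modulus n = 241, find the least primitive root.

φ(241) = 241 − 1 = 240 = 2^4 · 3 · 5.
Test candidates g = 2, 3, … against the prime factors q ∈ {2, 3, 5} of φ(241): g is a generator iff g^(240/q) ≢ 1 for every such q.
g = 2: 2^120 ≡ 1 — hits 1, so not a primitive root.
g = 3: 3^120 ≡ 1 — hits 1, so not a primitive root.
g = 4: 4^120 ≡ 1 — hits 1, so not a primitive root.
g = 5: 5^120 ≡ 1 — hits 1, so not a primitive root.
g = 6: 6^120 ≡ 1 — hits 1, so not a primitive root.
g = 7: 7^120 ≡ 240; 7^80 ≡ 15; 7^48 ≡ 91 — none is 1, so 7 is a primitive root.
The smallest primitive root modulo 241 is 7.

7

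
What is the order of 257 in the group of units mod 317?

The order of 257 must divide φ(317) = 317 − 1 = 316 = 2^2 · 79.
Divisors of 316: 1, 2, 4, 79, 158, 316.
Compute 257^d (mod 317) for the divisors d until we hit 1:
257^1 ≡ 257
257^2 ≡ 113
257^4 ≡ 89
257^79 ≡ 1
Therefore the multiplicative order of 257 modulo 317 is 79.

79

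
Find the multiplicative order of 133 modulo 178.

22

ord(133) | φ(178) = φ(2)·φ(89) = 1·88 = 88 = 2^3 · 11.
Divisors of 88: 1, 2, 4, 8, 11, 22, 44, 88.
Compute 133^d (mod 178) for the divisors d until we hit 1:
133^1 ≡ 133 (mod 178)
133^2 ≡ 67 (mod 178)
133^4 ≡ 39 (mod 178)
133^8 ≡ 97 (mod 178)
133^11 ≡ 177 (mod 178)
133^22 ≡ 1 (mod 178) ✓
Hence ord(133) = 22.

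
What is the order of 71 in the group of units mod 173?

172

By Lagrange's theorem, ord_173(71) divides φ(173) = 173 − 1 = 172 = 2^2 · 43.
Divisors of 172: 1, 2, 4, 43, 86, 172.
Check 71^d mod 173 for each divisor in increasing order:
71^1 ≡ 71 (mod 173)
71^2 ≡ 24 (mod 173)
71^4 ≡ 57 (mod 173)
71^43 ≡ 93 (mod 173)
71^86 ≡ 172 (mod 173)
71^172 ≡ 1 (mod 173) ✓
So ord_173(71) = 172.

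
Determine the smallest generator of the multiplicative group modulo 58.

3

φ(58) = φ(2)·φ(29) = 1·28 = 28 = 2^2 · 7.
Test candidates g = 2, 3, … against the prime factors q ∈ {2, 7} of φ(58): g is a generator iff g^(28/q) ≢ 1 for every such q.
g = 2: gcd(2, 58) = 2 > 1, not a unit — skip.
g = 3: 3^14 ≡ 57; 3^4 ≡ 23 — none is 1, so 3 is a primitive root.
So 3 is the smallest generator of (Z/58Z)^×.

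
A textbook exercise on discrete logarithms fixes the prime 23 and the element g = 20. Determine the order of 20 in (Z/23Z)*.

The order of 20 must divide φ(23) = 23 − 1 = 22 = 2 · 11.
Divisors of 22: 1, 2, 11, 22.
Evaluate successive powers at the divisors of 22:
20^1 ≡ 20 (mod 23)
20^2 ≡ 9 (mod 23)
20^11 ≡ 22 (mod 23)
20^22 ≡ 1 (mod 23) ✓
So ord_23(20) = 22.

22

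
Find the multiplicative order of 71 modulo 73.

Since 71 ∈ (Z/73Z)^×, its order divides φ(73) = 73 − 1 = 72 = 2^3 · 3^2.
Divisors of 72: 1, 2, 3, 4, 6, 8, 9, 12, 18, 24, 36, 72.
Evaluate successive powers at the divisors of 72:
71^1 ≡ 71 (mod 73)
71^2 ≡ 4 (mod 73)
71^3 ≡ 65 (mod 73)
71^4 ≡ 16 (mod 73)
71^6 ≡ 64 (mod 73)
71^8 ≡ 37 (mod 73)
71^9 ≡ 72 (mod 73)
71^12 ≡ 8 (mod 73)
71^18 ≡ 1 (mod 73) ✓
So ord_73(71) = 18.

18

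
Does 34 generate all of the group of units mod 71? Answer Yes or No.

No

φ(71) = 71 − 1 = 70 = 2 · 5 · 7.
34 is a primitive root mod 71 iff 34^(φ(71)/q) ≢ 1 for every prime q | φ(71), i.e. q ∈ {2, 5, 7}.
34^35 ≡ 70 (mod 71)  [q = 2: ≢ 1 ✓]
34^14 ≡ 1 (mod 71)  [q = 5: ≡ 1 ✗]
34^10 ≡ 30 (mod 71)  [q = 7: ≢ 1 ✓]
Since 34^14 ≡ 1, the order of 34 divides 14 < 70, so 34 is not a primitive root.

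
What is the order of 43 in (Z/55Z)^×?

4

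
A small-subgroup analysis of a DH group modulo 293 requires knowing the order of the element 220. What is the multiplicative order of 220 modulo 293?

Since 220 ∈ (Z/293Z)^×, its order divides φ(293) = 293 − 1 = 292 = 2^2 · 73.
Divisors of 292: 1, 2, 4, 73, 146, 292.
Compute 220^d (mod 293) for the divisors d until we hit 1:
220^1 ≡ 220 (mod 293)
220^2 ≡ 55 (mod 293)
220^4 ≡ 95 (mod 293)
220^73 ≡ 292 (mod 293)
220^146 ≡ 1 (mod 293) ✓
So ord_293(220) = 146.

146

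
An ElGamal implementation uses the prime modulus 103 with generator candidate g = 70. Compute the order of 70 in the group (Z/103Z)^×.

102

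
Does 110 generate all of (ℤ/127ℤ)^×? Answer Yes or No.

φ(127) = 127 − 1 = 126 = 2 · 3^2 · 7.
It suffices to check that the order of 110 is not a proper divisor of 126: compute 110^(126/q) for q ∈ {2, 3, 7}.
110^63 ≡ 126 (mod 127)  [q = 2: ≢ 1 ✓]
110^42 ≡ 19 (mod 127)  [q = 3: ≢ 1 ✓]
110^18 ≡ 64 (mod 127)  [q = 7: ≢ 1 ✓]
Every test exponent gives a nontrivial residue, hence 110 generates the full group.

Yes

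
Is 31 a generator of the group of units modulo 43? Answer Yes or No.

φ(43) = 43 − 1 = 42 = 2 · 3 · 7.
Test 31^(42/q) mod 43 for each prime factor q of 42:
31^21 ≡ 1 (mod 43)  [q = 2: ≡ 1 ✗]
31^14 ≡ 36 (mod 43)  [q = 3: ≢ 1 ✓]
31^6 ≡ 21 (mod 43)  [q = 7: ≢ 1 ✓]
31^21 ≡ 1 shows ord(31) | 21, strictly less than φ(43); not a primitive root.

No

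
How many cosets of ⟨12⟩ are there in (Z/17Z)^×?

1

By Lagrange's theorem, ord_17(12) divides φ(17) = 17 − 1 = 16 = 2^4.
Divisors of 16: 1, 2, 4, 8, 16.
Test each divisor d:
12^1 ≡ 12 (mod 17)
12^2 ≡ 8 (mod 17)
12^4 ≡ 13 (mod 17)
12^8 ≡ 16 (mod 17)
12^16 ≡ 1 (mod 17) ✓
Thus |⟨12⟩| = ord(12) = 16.
Index = |(Z/17Z)^×| / |⟨12⟩| = 16 / 16 = 1.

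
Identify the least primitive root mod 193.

5

φ(193) = 193 − 1 = 192 = 2^6 · 3.
Test candidates g = 2, 3, … against the prime factors q ∈ {2, 3} of φ(193): g is a generator iff g^(192/q) ≢ 1 for every such q.
g = 2: 2^96 ≡ 1 — hits 1, so not a primitive root.
g = 3: 3^96 ≡ 1 — hits 1, so not a primitive root.
g = 4: 4^96 ≡ 1 — hits 1, so not a primitive root.
g = 5: 5^96 ≡ 192; 5^64 ≡ 84 — none is 1, so 5 is a primitive root.
Hence the least primitive root of 193 is 5.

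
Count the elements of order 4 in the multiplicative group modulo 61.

2

φ(61) = 61 − 1 = 60 = 2^2 · 3 · 5.
In a cyclic group of order 60, there are φ(d) elements of order d for each divisor d of 60, and zero for non-divisors.
4 = 2^2 divides 60, and φ(4) = 2.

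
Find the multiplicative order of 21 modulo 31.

The order of 21 must divide φ(31) = 31 − 1 = 30 = 2 · 3 · 5.
Divisors of 30: 1, 2, 3, 5, 6, 10, 15, 30.
Test each divisor d:
21^1 ≡ 21 (mod 31)
21^2 ≡ 7 (mod 31)
21^3 ≡ 23 (mod 31)
21^5 ≡ 6 (mod 31)
21^6 ≡ 2 (mod 31)
21^10 ≡ 5 (mod 31)
21^15 ≡ 30 (mod 31)
21^30 ≡ 1 (mod 31) ✓
The smallest such exponent is 30, so the order of 21 is 30.

30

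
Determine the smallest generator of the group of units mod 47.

5

φ(47) = 47 − 1 = 46 = 2 · 23.
g is a primitive root iff g^(46/q) ≢ 1 (mod 47) for each prime q ∈ {2, 23}.
g = 2: 2^23 ≡ 1 — hits 1, so not a primitive root.
g = 3: 3^23 ≡ 1 — hits 1, so not a primitive root.
g = 4: 4^23 ≡ 1 — hits 1, so not a primitive root.
g = 5: 5^23 ≡ 46; 5^2 ≡ 25 — none is 1, so 5 is a primitive root.
So 5 is the smallest generator of (Z/47Z)^×.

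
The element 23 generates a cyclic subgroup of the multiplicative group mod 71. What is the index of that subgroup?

By Lagrange's theorem, ord_71(23) divides φ(71) = 71 − 1 = 70 = 2 · 5 · 7.
Divisors of 70: 1, 2, 5, 7, 10, 14, 35, 70.
Check 23^d mod 71 for each divisor in increasing order:
23^1 ≡ 23
23^2 ≡ 32
23^5 ≡ 51
23^7 ≡ 70
23^10 ≡ 45
23^14 ≡ 1
So ord_71(23) = 14, hence |⟨23⟩| = 14.
The index is φ(71) / ord(23) = 70 / 14 = 5.

5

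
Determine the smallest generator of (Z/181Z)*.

φ(181) = 181 − 1 = 180 = 2^2 · 3^2 · 5.
g is a primitive root iff g^(180/q) ≢ 1 (mod 181) for each prime q ∈ {2, 3, 5}.
g = 2: 2^90 ≡ 180; 2^60 ≡ 48; 2^36 ≡ 59 — none is 1, so 2 is a primitive root.
Hence the least primitive root of 181 is 2.

2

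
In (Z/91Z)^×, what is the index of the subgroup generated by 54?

Since 54 ∈ (Z/91Z)^×, its order divides φ(91) = φ(7·13) = (7−1)·(13−1) = 6·12 = 72 = 2^3 · 3^2.
Divisors of 72: 1, 2, 3, 4, 6, 8, 9, 12, 18, 24, 36, 72.
Check 54^d mod 91 for each divisor in increasing order:
54^1 ≡ 54 (mod 91)
54^2 ≡ 4 (mod 91)
54^3 ≡ 34 (mod 91)
54^4 ≡ 16 (mod 91)
54^6 ≡ 64 (mod 91)
54^8 ≡ 74 (mod 91)
54^9 ≡ 83 (mod 91)
54^12 ≡ 1 (mod 91) ✓
So ord_91(54) = 12, hence |⟨54⟩| = 12.
[(Z/91Z)^× : ⟨54⟩] = 72/12 = 6.

6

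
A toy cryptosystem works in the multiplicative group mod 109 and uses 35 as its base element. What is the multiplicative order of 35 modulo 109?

ord(35) | φ(109) = 109 − 1 = 108 = 2^2 · 3^3.
Divisors of 108: 1, 2, 3, 4, 6, 9, 12, 18, 27, 36, 54, 108.
Compute 35^d (mod 109) for the divisors d until we hit 1:
35^1 ≡ 35 (mod 109)
35^2 ≡ 26 (mod 109)
35^3 ≡ 38 (mod 109)
35^4 ≡ 22 (mod 109)
35^6 ≡ 27 (mod 109)
35^9 ≡ 45 (mod 109)
35^12 ≡ 75 (mod 109)
35^18 ≡ 63 (mod 109)
35^27 ≡ 1 (mod 109) ✓
Therefore the multiplicative order of 35 modulo 109 is 27.

27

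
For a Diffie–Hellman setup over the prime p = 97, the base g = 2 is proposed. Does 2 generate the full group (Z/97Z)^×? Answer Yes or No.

No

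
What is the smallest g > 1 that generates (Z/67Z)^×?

2

φ(67) = 67 − 1 = 66 = 2 · 3 · 11.
g is a primitive root iff g^(66/q) ≢ 1 (mod 67) for each prime q ∈ {2, 3, 11}.
g = 2: 2^33 ≡ 66; 2^22 ≡ 37; 2^6 ≡ 64 — none is 1, so 2 is a primitive root.
The smallest primitive root modulo 67 is 2.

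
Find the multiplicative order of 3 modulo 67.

22

By Lagrange's theorem, ord_67(3) divides φ(67) = 67 − 1 = 66 = 2 · 3 · 11.
Divisors of 66: 1, 2, 3, 6, 11, 22, 33, 66.
Test each divisor d:
3^1 ≡ 3 (mod 67)
3^2 ≡ 9 (mod 67)
3^3 ≡ 27 (mod 67)
3^6 ≡ 59 (mod 67)
3^11 ≡ 66 (mod 67)
3^22 ≡ 1 (mod 67) ✓
The smallest such exponent is 22, so the order of 3 is 22.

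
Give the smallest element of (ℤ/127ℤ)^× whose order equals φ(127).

φ(127) = 127 − 1 = 126 = 2 · 3^2 · 7.
Test candidates g = 2, 3, … against the prime factors q ∈ {2, 3, 7} of φ(127): g is a generator iff g^(126/q) ≢ 1 for every such q.
g = 2: 2^63 ≡ 1 — hits 1, so not a primitive root.
g = 3: 3^63 ≡ 126; 3^42 ≡ 107; 3^18 ≡ 4 — none is 1, so 3 is a primitive root.
So 3 is the smallest generator of (Z/127Z)^×.

3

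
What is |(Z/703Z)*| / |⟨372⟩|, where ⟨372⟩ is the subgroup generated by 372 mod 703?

18

The order of 372 must divide φ(703) = φ(19·37) = (19−1)·(37−1) = 18·36 = 648 = 2^3 · 3^4.
Divisors of 648: 1, 2, 3, 4, 6, 8, 9, 12, 18, 24, 27, 36, 54, 72, 81, 108, 162, 216, 324, 648.
Check 372^d mod 703 for each divisor in increasing order:
372^1 ≡ 372 (mod 703)
372^2 ≡ 596 (mod 703)
372^3 ≡ 267 (mod 703)
372^4 ≡ 201 (mod 703)
372^6 ≡ 286 (mod 703)
372^8 ≡ 330 (mod 703)
372^9 ≡ 438 (mod 703)
372^12 ≡ 248 (mod 703)
372^18 ≡ 628 (mod 703)
372^24 ≡ 343 (mod 703)
372^27 ≡ 191 (mod 703)
372^36 ≡ 1 (mod 703) ✓
The order of 372 is 36, so the subgroup it generates has 36 elements.
The index is φ(703) / ord(372) = 648 / 36 = 18.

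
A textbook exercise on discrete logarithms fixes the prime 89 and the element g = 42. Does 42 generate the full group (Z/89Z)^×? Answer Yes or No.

φ(89) = 89 − 1 = 88 = 2^3 · 11.
42 is a primitive root mod 89 iff 42^(φ(89)/q) ≢ 1 for every prime q | φ(89), i.e. q ∈ {2, 11}.
42^44 ≡ 1 (mod 89)  [q = 2: ≡ 1 ✗]
42^8 ≡ 32 (mod 89)  [q = 11: ≢ 1 ✓]
Since 42^44 ≡ 1, the order of 42 divides 44 < 88, so 42 is not a primitive root.

No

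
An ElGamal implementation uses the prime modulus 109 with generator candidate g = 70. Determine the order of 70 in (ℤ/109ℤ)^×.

108

ord(70) | φ(109) = 109 − 1 = 108 = 2^2 · 3^3.
Divisors of 108: 1, 2, 3, 4, 6, 9, 12, 18, 27, 36, 54, 108.
Check 70^d mod 109 for each divisor in increasing order:
70^1 ≡ 70
70^2 ≡ 104
70^3 ≡ 86
70^4 ≡ 25
70^6 ≡ 93
70^9 ≡ 41
70^12 ≡ 38
70^18 ≡ 46
70^27 ≡ 33
70^36 ≡ 45
70^54 ≡ 108
70^108 ≡ 1
So ord_109(70) = 108.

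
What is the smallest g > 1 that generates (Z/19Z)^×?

φ(19) = 19 − 1 = 18 = 2 · 3^2.
g is a primitive root iff g^(18/q) ≢ 1 (mod 19) for each prime q ∈ {2, 3}.
g = 2: 2^9 ≡ 18; 2^6 ≡ 7 — none is 1, so 2 is a primitive root.
The smallest primitive root modulo 19 is 2.

2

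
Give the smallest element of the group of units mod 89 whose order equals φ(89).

3

φ(89) = 89 − 1 = 88 = 2^3 · 11.
Test candidates g = 2, 3, … against the prime factors q ∈ {2, 11} of φ(89): g is a generator iff g^(88/q) ≢ 1 for every such q.
g = 2: 2^44 ≡ 1 — hits 1, so not a primitive root.
g = 3: 3^44 ≡ 88; 3^8 ≡ 64 — none is 1, so 3 is a primitive root.
Hence the least primitive root of 89 is 3.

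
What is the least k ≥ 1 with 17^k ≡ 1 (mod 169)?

78

The order of 17 must divide φ(169) = φ(13^2) = 13·(13−1) = 156 = 2^2 · 3 · 13.
Divisors of 156: 1, 2, 3, 4, 6, 12, 13, 26, 39, 52, 78, 156.
Check 17^d mod 169 for each divisor in increasing order:
17^1 ≡ 17 (mod 169)
17^2 ≡ 120 (mod 169)
17^3 ≡ 12 (mod 169)
17^4 ≡ 35 (mod 169)
17^6 ≡ 144 (mod 169)
17^12 ≡ 118 (mod 169)
17^13 ≡ 147 (mod 169)
17^26 ≡ 146 (mod 169)
17^39 ≡ 168 (mod 169)
17^52 ≡ 22 (mod 169)
17^78 ≡ 1 (mod 169) ✓
Hence ord(17) = 78.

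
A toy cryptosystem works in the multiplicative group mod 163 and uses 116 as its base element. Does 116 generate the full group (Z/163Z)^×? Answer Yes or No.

Yes

φ(163) = 163 − 1 = 162 = 2 · 3^4.
116 is a primitive root mod 163 iff 116^(φ(163)/q) ≢ 1 for every prime q | φ(163), i.e. q ∈ {2, 3}.
116^81 ≡ 162 (mod 163)  [q = 2: ≢ 1 ✓]
116^54 ≡ 104 (mod 163)  [q = 3: ≢ 1 ✓]
None equal 1, so ord_163(116) = 162: 116 is a primitive root.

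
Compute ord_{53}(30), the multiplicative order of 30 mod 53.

Since 30 ∈ (Z/53Z)^×, its order divides φ(53) = 53 − 1 = 52 = 2^2 · 13.
Divisors of 52: 1, 2, 4, 13, 26, 52.
Evaluate successive powers at the divisors of 52:
30^1 ≡ 30
30^2 ≡ 52
30^4 ≡ 1
Hence ord(30) = 4.

4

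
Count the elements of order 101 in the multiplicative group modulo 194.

φ(194) = φ(2)·φ(97) = 1·96 = 96 = 2^5 · 3.
(Z/194Z)^× is cyclic (|G| = 96); a cyclic group of order m has exactly φ(d) elements of each order d | m, and none otherwise.
Here 96 is not a multiple of 101, so there are no elements of order 101.

0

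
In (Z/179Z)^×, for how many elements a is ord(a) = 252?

0

φ(179) = 179 − 1 = 178 = 2 · 89.
(Z/179Z)^× is cyclic (|G| = 178); a cyclic group of order m has exactly φ(d) elements of each order d | m, and none otherwise.
252 does not divide 178, so no element of (Z/179Z)^× has order 252.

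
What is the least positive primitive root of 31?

3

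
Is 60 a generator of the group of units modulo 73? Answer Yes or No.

φ(73) = 73 − 1 = 72 = 2^3 · 3^2.
Test 60^(72/q) mod 73 for each prime factor q of 72:
60^36 ≡ 72 (mod 73)  [q = 2: ≢ 1 ✓]
60^24 ≡ 64 (mod 73)  [q = 3: ≢ 1 ✓]
None equal 1, so ord_73(60) = 72: 60 is a primitive root.

Yes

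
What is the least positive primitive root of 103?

φ(103) = 103 − 1 = 102 = 2 · 3 · 17.
Test candidates g = 2, 3, … against the prime factors q ∈ {2, 3, 17} of φ(103): g is a generator iff g^(102/q) ≢ 1 for every such q.
g = 2: 2^51 ≡ 1 — hits 1, so not a primitive root.
g = 3: 3^51 ≡ 102; 3^34 ≡ 1 — hits 1, so not a primitive root.
g = 4: 4^51 ≡ 1 — hits 1, so not a primitive root.
g = 5: 5^51 ≡ 102; 5^34 ≡ 56; 5^6 ≡ 72 — none is 1, so 5 is a primitive root.
Hence the least primitive root of 103 is 5.

5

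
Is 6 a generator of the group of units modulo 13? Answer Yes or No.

Yes

φ(13) = 13 − 1 = 12 = 2^2 · 3.
It suffices to check that the order of 6 is not a proper divisor of 12: compute 6^(12/q) for q ∈ {2, 3}.
6^6 ≡ 12 (mod 13)  [q = 2: ≢ 1 ✓]
6^4 ≡ 9 (mod 13)  [q = 3: ≢ 1 ✓]
None equal 1, so ord_13(6) = 12: 6 is a primitive root.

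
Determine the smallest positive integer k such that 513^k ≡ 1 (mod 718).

358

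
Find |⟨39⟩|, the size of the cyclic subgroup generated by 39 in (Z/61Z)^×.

30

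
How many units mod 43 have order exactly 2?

φ(43) = 43 − 1 = 42 = 2 · 3 · 7.
Since (Z/43Z)^× is cyclic of order 42, the number of elements of order d is φ(d) when d | 42 and 0 otherwise.
2 | 42, and φ(2) = 2 − 1 = 1.

1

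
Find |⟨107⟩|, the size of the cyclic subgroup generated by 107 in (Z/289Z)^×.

Since 107 ∈ (Z/289Z)^×, its order divides φ(289) = φ(17^2) = 17·(17−1) = 272 = 2^4 · 17.
Divisors of 272: 1, 2, 4, 8, 16, 17, 34, 68, 136, 272.
Test each divisor d:
107^1 ≡ 107 (mod 289)
107^2 ≡ 178 (mod 289)
107^4 ≡ 183 (mod 289)
107^8 ≡ 254 (mod 289)
107^16 ≡ 69 (mod 289)
107^17 ≡ 158 (mod 289)
107^34 ≡ 110 (mod 289)
107^68 ≡ 251 (mod 289)
107^136 ≡ 288 (mod 289)
107^272 ≡ 1 (mod 289) ✓
So ord_289(107) = 272.

272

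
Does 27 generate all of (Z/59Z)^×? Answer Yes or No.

φ(59) = 59 − 1 = 58 = 2 · 29.
27 is a primitive root mod 59 iff 27^(φ(59)/q) ≢ 1 for every prime q | φ(59), i.e. q ∈ {2, 29}.
27^29 ≡ 1 (mod 59)  [q = 2: ≡ 1 ✗]
27^2 ≡ 21 (mod 59)  [q = 29: ≢ 1 ✓]
27^29 ≡ 1 shows ord(27) | 29, strictly less than φ(59); not a primitive root.

No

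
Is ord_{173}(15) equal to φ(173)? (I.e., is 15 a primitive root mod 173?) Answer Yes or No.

φ(173) = 173 − 1 = 172 = 2^2 · 43.
Test 15^(172/q) mod 173 for each prime factor q of 172:
15^86 ≡ 1 (mod 173)  [q = 2: ≡ 1 ✗]
15^4 ≡ 109 (mod 173)  [q = 43: ≢ 1 ✓]
Since 15^86 ≡ 1, the order of 15 divides 86 < 172, so 15 is not a primitive root.

No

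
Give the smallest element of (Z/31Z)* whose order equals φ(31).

φ(31) = 31 − 1 = 30 = 2 · 3 · 5.
Test candidates g = 2, 3, … against the prime factors q ∈ {2, 3, 5} of φ(31): g is a generator iff g^(30/q) ≢ 1 for every such q.
g = 2: 2^15 ≡ 1 — hits 1, so not a primitive root.
g = 3: 3^15 ≡ 30; 3^10 ≡ 25; 3^6 ≡ 16 — none is 1, so 3 is a primitive root.
Hence the least primitive root of 31 is 3.

3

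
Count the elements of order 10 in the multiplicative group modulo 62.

φ(62) = φ(2)·φ(31) = 1·30 = 30 = 2 · 3 · 5.
In a cyclic group of order 30, there are φ(d) elements of order d for each divisor d of 30, and zero for non-divisors.
10 = 2 · 5 divides 30, and φ(10) = 4.

4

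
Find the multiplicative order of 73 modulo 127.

21

The order of 73 must divide φ(127) = 127 − 1 = 126 = 2 · 3^2 · 7.
Divisors of 126: 1, 2, 3, 6, 7, 9, 14, 18, 21, 42, 63, 126.
Evaluate successive powers at the divisors of 126:
73^1 ≡ 73 (mod 127)
73^2 ≡ 122 (mod 127)
73^3 ≡ 16 (mod 127)
73^6 ≡ 2 (mod 127)
73^7 ≡ 19 (mod 127)
73^9 ≡ 32 (mod 127)
73^14 ≡ 107 (mod 127)
73^18 ≡ 8 (mod 127)
73^21 ≡ 1 (mod 127) ✓
Hence ord(73) = 21.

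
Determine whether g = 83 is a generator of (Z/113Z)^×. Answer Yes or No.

No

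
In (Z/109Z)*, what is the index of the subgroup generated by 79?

1

The order of 79 must divide φ(109) = 109 − 1 = 108 = 2^2 · 3^3.
Divisors of 108: 1, 2, 3, 4, 6, 9, 12, 18, 27, 36, 54, 108.
Evaluate successive powers at the divisors of 108:
79^1 ≡ 79 (mod 109)
79^2 ≡ 28 (mod 109)
79^3 ≡ 32 (mod 109)
79^4 ≡ 21 (mod 109)
79^6 ≡ 43 (mod 109)
79^9 ≡ 68 (mod 109)
79^12 ≡ 105 (mod 109)
79^18 ≡ 46 (mod 109)
79^27 ≡ 76 (mod 109)
79^36 ≡ 45 (mod 109)
79^54 ≡ 108 (mod 109)
79^108 ≡ 1 (mod 109) ✓
The order of 79 is 108, so the subgroup it generates has 108 elements.
[(Z/109Z)^× : ⟨79⟩] = 108/108 = 1.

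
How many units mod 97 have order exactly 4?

2

φ(97) = 97 − 1 = 96 = 2^5 · 3.
Since (Z/97Z)^× is cyclic of order 96, the number of elements of order d is φ(d) when d | 96 and 0 otherwise.
4 = 2^2 divides 96, and φ(4) = 2.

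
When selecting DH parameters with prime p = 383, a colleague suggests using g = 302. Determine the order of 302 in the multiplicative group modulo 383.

382

ord(302) | φ(383) = 383 − 1 = 382 = 2 · 191.
Divisors of 382: 1, 2, 191, 382.
Test each divisor d:
302^1 ≡ 302 (mod 383)
302^2 ≡ 50 (mod 383)
302^191 ≡ 382 (mod 383)
302^382 ≡ 1 (mod 383) ✓
So ord_383(302) = 382.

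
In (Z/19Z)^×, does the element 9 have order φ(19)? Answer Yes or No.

φ(19) = 19 − 1 = 18 = 2 · 3^2.
It suffices to check that the order of 9 is not a proper divisor of 18: compute 9^(18/q) for q ∈ {2, 3}.
9^9 ≡ 1 (mod 19)  [q = 2: ≡ 1 ✗]
9^6 ≡ 11 (mod 19)  [q = 3: ≢ 1 ✓]
The check at q = 2 fails, so 9 generates a proper subgroup.

No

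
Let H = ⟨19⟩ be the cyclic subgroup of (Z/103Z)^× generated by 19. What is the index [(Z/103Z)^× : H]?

2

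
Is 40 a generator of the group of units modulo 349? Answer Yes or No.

Yes

φ(349) = 349 − 1 = 348 = 2^2 · 3 · 29.
Test 40^(348/q) mod 349 for each prime factor q of 348:
40^174 ≡ 348 (mod 349)  [q = 2: ≢ 1 ✓]
40^116 ≡ 122 (mod 349)  [q = 3: ≢ 1 ✓]
40^12 ≡ 234 (mod 349)  [q = 29: ≢ 1 ✓]
None equal 1, so ord_349(40) = 348: 40 is a primitive root.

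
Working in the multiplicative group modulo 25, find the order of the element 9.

The order of 9 must divide φ(25) = φ(5^2) = 5·(5−1) = 20 = 2^2 · 5.
Divisors of 20: 1, 2, 4, 5, 10, 20.
Test each divisor d:
9^1 ≡ 9
9^2 ≡ 6
9^4 ≡ 11
9^5 ≡ 24
9^10 ≡ 1
So ord_25(9) = 10.

10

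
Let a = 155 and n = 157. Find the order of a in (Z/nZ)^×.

Since 155 ∈ (Z/157Z)^×, its order divides φ(157) = 157 − 1 = 156 = 2^2 · 3 · 13.
Divisors of 156: 1, 2, 3, 4, 6, 12, 13, 26, 39, 52, 78, 156.
Check 155^d mod 157 for each divisor in increasing order:
155^1 ≡ 155 (mod 157)
155^2 ≡ 4 (mod 157)
155^3 ≡ 149 (mod 157)
155^4 ≡ 16 (mod 157)
155^6 ≡ 64 (mod 157)
155^12 ≡ 14 (mod 157)
155^13 ≡ 129 (mod 157)
155^26 ≡ 156 (mod 157)
155^39 ≡ 28 (mod 157)
155^52 ≡ 1 (mod 157) ✓
So ord_157(155) = 52.

52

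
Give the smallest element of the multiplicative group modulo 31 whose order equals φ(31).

3

φ(31) = 31 − 1 = 30 = 2 · 3 · 5.
g is a primitive root iff g^(30/q) ≢ 1 (mod 31) for each prime q ∈ {2, 3, 5}.
g = 2: 2^15 ≡ 1 — hits 1, so not a primitive root.
g = 3: 3^15 ≡ 30; 3^10 ≡ 25; 3^6 ≡ 16 — none is 1, so 3 is a primitive root.
Hence the least primitive root of 31 is 3.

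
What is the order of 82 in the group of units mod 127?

63

ord(82) | φ(127) = 127 − 1 = 126 = 2 · 3^2 · 7.
Divisors of 126: 1, 2, 3, 6, 7, 9, 14, 18, 21, 42, 63, 126.
Check 82^d mod 127 for each divisor in increasing order:
82^1 ≡ 82 (mod 127)
82^2 ≡ 120 (mod 127)
82^3 ≡ 61 (mod 127)
82^6 ≡ 38 (mod 127)
82^7 ≡ 68 (mod 127)
82^9 ≡ 32 (mod 127)
82^14 ≡ 52 (mod 127)
82^18 ≡ 8 (mod 127)
82^21 ≡ 107 (mod 127)
82^42 ≡ 19 (mod 127)
82^63 ≡ 1 (mod 127) ✓
Hence ord(82) = 63.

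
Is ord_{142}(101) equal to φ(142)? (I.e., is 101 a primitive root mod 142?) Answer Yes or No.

φ(142) = φ(2)·φ(71) = 1·70 = 70 = 2 · 5 · 7.
Test 101^(70/q) mod 142 for each prime factor q of 70:
101^35 ≡ 1 (mod 142)  [q = 2: ≡ 1 ✗]
101^14 ≡ 1 (mod 142)  [q = 5: ≡ 1 ✗]
101^10 ≡ 91 (mod 142)  [q = 7: ≢ 1 ✓]
101^35 ≡ 1 shows ord(101) | 35, strictly less than φ(142); not a primitive root.

No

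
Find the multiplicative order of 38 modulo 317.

The order of 38 must divide φ(317) = 317 − 1 = 316 = 2^2 · 79.
Divisors of 316: 1, 2, 4, 79, 158, 316.
Test each divisor d:
38^1 ≡ 38 (mod 317)
38^2 ≡ 176 (mod 317)
38^4 ≡ 227 (mod 317)
38^79 ≡ 1 (mod 317) ✓
Therefore the multiplicative order of 38 modulo 317 is 79.

79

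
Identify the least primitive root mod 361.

2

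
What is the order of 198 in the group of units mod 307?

306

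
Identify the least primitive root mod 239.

7

φ(239) = 239 − 1 = 238 = 2 · 7 · 17.
Test candidates g = 2, 3, … against the prime factors q ∈ {2, 7, 17} of φ(239): g is a generator iff g^(238/q) ≢ 1 for every such q.
g = 2: 2^119 ≡ 1 — hits 1, so not a primitive root.
g = 3: 3^119 ≡ 1 — hits 1, so not a primitive root.
g = 4: 4^119 ≡ 1 — hits 1, so not a primitive root.
g = 5: 5^119 ≡ 1 — hits 1, so not a primitive root.
g = 6: 6^119 ≡ 1 — hits 1, so not a primitive root.
g = 7: 7^119 ≡ 238; 7^34 ≡ 24; 7^14 ≡ 211 — none is 1, so 7 is a primitive root.
Hence the least primitive root of 239 is 7.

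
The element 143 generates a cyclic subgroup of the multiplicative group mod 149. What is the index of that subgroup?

By Lagrange's theorem, ord_149(143) divides φ(149) = 149 − 1 = 148 = 2^2 · 37.
Divisors of 148: 1, 2, 4, 37, 74, 148.
Compute 143^d (mod 149) for the divisors d until we hit 1:
143^1 ≡ 143
143^2 ≡ 36
143^4 ≡ 104
143^37 ≡ 148
143^74 ≡ 1
Thus |⟨143⟩| = ord(143) = 74.
Index = |(Z/149Z)^×| / |⟨143⟩| = 148 / 74 = 2.

2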